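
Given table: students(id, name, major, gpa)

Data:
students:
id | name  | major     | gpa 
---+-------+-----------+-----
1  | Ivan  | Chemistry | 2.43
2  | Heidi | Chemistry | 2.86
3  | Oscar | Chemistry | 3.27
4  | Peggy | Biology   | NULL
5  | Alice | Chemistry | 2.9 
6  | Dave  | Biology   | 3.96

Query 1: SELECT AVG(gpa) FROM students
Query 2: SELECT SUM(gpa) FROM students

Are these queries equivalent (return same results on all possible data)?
No, not equivalent

Query 1 returns: [(3.084,)]
Query 2 returns: [(15.42,)]

Reason: AVG vs SUM give different aggregate values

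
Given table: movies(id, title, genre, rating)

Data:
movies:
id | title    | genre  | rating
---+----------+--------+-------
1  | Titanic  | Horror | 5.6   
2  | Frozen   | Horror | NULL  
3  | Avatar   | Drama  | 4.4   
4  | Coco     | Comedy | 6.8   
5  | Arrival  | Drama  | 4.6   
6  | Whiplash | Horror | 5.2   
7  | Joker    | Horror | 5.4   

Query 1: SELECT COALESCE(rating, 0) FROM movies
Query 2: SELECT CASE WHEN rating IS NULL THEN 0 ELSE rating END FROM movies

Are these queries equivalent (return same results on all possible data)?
Yes, equivalent

Both queries return: [(0,), (4.4,), (4.6,), (5.2,), (5.4,), (5.6,), (6.8,)]

Reason: COALESCE vs CASE for NULL handling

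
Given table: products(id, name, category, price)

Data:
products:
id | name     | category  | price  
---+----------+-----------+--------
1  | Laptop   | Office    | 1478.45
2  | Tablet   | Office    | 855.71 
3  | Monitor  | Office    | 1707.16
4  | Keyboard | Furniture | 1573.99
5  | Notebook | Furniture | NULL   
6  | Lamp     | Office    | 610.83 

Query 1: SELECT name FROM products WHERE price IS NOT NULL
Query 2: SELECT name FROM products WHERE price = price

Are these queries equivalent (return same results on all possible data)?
Yes, equivalent

Both queries return: [('Keyboard',), ('Lamp',), ('Laptop',), ('Monitor',), ('Tablet',)]

Reason: IS NOT NULL vs self-equality (both exclude NULLs)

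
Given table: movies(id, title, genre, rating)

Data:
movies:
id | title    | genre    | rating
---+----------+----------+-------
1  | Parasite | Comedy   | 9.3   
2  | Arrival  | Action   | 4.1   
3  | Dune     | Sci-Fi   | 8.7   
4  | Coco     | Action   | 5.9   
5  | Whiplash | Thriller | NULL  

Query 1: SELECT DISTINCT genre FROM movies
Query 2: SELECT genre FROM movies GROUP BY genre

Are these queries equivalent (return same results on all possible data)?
Yes, equivalent

Both queries return: [('Action',), ('Comedy',), ('Sci-Fi',), ('Thriller',)]

Reason: Both get unique genres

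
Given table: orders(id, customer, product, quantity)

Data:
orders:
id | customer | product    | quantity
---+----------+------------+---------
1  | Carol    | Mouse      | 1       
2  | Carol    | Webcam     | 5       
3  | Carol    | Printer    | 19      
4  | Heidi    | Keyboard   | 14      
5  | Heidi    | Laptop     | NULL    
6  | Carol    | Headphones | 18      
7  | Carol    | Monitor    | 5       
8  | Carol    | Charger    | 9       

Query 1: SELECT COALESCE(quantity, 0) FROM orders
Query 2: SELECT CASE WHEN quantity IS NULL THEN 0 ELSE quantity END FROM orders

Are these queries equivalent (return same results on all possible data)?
Yes, equivalent

Both queries return: [(0,), (1,), (5,), (5,), (9,), (14,), (18,), (19,)]

Reason: COALESCE vs CASE for NULL handling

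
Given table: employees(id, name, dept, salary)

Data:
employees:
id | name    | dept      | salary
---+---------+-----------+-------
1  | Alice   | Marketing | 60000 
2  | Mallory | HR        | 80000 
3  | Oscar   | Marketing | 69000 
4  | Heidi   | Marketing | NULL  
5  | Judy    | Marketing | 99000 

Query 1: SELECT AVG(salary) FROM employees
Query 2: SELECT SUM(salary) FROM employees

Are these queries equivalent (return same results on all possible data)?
No, not equivalent

Query 1 returns: [(77000.0,)]
Query 2 returns: [(308000,)]

Reason: AVG vs SUM give different aggregate values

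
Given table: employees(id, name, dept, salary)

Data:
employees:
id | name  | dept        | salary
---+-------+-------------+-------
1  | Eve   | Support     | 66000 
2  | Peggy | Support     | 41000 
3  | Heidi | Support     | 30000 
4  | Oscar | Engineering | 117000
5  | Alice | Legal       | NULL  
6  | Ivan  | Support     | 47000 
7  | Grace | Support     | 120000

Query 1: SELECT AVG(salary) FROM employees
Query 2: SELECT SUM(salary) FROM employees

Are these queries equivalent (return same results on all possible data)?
No, not equivalent

Query 1 returns: [(70166.66666666667,)]
Query 2 returns: [(421000,)]

Reason: AVG vs SUM give different aggregate values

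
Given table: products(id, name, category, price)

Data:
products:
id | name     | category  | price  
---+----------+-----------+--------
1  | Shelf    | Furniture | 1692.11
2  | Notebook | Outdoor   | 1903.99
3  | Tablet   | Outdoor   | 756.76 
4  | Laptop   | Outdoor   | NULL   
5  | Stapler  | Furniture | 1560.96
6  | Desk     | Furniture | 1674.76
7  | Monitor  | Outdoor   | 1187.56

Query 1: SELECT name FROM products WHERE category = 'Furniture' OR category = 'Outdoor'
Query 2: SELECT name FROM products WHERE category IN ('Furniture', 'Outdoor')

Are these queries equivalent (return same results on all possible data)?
Yes, equivalent

Both queries return: [('Desk',), ('Laptop',), ('Monitor',), ('Notebook',), ('Shelf',), ('Stapler',), ('Tablet',)]

Reason: OR vs IN are equivalent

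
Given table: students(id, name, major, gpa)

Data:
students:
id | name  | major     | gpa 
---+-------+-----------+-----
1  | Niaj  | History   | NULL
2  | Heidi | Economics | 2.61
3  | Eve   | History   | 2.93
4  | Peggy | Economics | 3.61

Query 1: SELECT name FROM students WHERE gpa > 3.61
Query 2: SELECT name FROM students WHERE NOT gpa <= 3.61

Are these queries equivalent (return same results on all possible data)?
Yes, equivalent

Both queries return: []

Reason: Both filter gpa > 3.61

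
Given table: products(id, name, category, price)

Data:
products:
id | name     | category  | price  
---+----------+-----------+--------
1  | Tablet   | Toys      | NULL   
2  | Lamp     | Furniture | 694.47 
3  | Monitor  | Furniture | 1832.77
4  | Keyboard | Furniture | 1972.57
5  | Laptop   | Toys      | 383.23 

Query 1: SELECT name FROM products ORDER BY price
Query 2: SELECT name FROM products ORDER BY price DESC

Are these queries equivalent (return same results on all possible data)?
No, not equivalent

Query 1 returns: [('Tablet',), ('Laptop',), ('Lamp',), ('Monitor',), ('Keyboard',)]
Query 2 returns: [('Keyboard',), ('Monitor',), ('Lamp',), ('Laptop',), ('Tablet',)]

Reason: ASC vs DESC gives opposite ordering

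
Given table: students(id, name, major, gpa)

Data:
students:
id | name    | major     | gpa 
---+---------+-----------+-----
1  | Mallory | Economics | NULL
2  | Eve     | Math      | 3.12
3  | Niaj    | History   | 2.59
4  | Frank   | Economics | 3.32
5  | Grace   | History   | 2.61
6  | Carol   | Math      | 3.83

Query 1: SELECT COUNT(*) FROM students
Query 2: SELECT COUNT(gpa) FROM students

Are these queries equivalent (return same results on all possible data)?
No, not equivalent

Query 1 returns: [(6,)]
Query 2 returns: [(5,)]

Reason: COUNT(*) includes NULLs, COUNT(column) excludes them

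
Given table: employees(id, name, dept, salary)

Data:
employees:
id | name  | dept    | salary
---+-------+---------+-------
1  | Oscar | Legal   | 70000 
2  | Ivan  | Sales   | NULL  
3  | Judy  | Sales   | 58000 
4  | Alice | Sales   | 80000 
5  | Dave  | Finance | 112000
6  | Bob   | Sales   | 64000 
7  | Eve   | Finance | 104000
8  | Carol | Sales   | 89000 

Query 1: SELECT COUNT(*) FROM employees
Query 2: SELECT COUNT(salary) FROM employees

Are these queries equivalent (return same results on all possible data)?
No, not equivalent

Query 1 returns: [(8,)]
Query 2 returns: [(7,)]

Reason: COUNT(*) includes NULLs, COUNT(column) excludes them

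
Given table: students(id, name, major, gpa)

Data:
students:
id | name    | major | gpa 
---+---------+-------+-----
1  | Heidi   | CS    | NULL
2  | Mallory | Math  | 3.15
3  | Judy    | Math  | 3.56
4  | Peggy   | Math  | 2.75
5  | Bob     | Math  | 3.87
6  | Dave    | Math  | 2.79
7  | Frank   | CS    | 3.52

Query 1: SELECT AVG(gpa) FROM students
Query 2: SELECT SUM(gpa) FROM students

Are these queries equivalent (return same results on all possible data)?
No, not equivalent

Query 1 returns: [(3.2733333333333334,)]
Query 2 returns: [(19.64,)]

Reason: AVG vs SUM give different aggregate values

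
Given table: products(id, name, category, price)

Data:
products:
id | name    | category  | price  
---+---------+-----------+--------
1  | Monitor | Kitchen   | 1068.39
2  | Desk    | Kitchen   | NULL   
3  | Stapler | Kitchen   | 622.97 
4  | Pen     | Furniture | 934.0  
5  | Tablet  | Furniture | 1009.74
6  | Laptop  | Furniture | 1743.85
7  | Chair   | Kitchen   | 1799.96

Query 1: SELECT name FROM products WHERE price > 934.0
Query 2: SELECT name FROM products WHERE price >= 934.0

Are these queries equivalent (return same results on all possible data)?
No, not equivalent

Query 1 returns: [('Monitor',), ('Tablet',), ('Laptop',), ('Chair',)]
Query 2 returns: [('Monitor',), ('Pen',), ('Tablet',), ('Laptop',), ('Chair',)]

Reason: > vs >= gives different results when price = 934.0 exists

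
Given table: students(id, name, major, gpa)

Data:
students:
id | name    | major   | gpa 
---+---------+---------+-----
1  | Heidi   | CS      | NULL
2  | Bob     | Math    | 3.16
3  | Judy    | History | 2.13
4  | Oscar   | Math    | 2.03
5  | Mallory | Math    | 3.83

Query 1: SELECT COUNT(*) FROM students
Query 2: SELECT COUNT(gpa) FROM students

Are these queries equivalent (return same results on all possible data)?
No, not equivalent

Query 1 returns: [(5,)]
Query 2 returns: [(4,)]

Reason: COUNT(*) includes NULLs, COUNT(column) excludes them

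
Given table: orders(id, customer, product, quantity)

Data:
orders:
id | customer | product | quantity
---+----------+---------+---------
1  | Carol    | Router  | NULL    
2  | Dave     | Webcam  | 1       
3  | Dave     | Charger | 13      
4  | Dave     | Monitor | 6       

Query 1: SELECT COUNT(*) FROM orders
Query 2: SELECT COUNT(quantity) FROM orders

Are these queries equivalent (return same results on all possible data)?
No, not equivalent

Query 1 returns: [(4,)]
Query 2 returns: [(3,)]

Reason: COUNT(*) includes NULLs, COUNT(column) excludes them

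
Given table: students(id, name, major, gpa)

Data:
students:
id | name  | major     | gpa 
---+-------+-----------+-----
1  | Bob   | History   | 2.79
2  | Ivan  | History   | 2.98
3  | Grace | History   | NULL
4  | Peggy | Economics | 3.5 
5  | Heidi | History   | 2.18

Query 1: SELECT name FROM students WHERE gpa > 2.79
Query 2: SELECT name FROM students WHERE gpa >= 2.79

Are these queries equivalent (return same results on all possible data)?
No, not equivalent

Query 1 returns: [('Ivan',), ('Peggy',)]
Query 2 returns: [('Bob',), ('Ivan',), ('Peggy',)]

Reason: > vs >= gives different results when gpa = 2.79 exists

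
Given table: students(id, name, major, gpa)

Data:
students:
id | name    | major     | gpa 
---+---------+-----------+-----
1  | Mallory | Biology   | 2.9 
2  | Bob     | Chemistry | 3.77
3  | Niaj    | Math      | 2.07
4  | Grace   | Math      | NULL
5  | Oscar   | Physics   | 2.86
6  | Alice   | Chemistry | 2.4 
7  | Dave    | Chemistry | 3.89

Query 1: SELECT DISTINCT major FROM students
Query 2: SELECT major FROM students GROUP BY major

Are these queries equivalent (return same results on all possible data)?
Yes, equivalent

Both queries return: [('Biology',), ('Chemistry',), ('Math',), ('Physics',)]

Reason: Both get unique majors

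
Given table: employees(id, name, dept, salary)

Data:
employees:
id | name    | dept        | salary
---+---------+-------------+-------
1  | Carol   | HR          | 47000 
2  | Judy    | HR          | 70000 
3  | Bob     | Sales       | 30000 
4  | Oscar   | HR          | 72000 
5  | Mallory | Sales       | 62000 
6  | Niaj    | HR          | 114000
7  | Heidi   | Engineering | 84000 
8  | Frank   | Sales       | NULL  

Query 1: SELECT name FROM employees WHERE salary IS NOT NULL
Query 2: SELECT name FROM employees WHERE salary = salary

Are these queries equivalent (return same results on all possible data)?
Yes, equivalent

Both queries return: [('Bob',), ('Carol',), ('Heidi',), ('Judy',), ('Mallory',), ('Niaj',), ('Oscar',)]

Reason: IS NOT NULL vs self-equality (both exclude NULLs)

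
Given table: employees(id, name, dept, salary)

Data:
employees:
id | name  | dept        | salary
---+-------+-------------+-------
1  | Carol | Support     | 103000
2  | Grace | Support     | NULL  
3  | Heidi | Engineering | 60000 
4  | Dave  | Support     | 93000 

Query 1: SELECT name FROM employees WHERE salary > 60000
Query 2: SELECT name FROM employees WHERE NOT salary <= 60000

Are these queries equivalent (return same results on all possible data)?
Yes, equivalent

Both queries return: [('Carol',), ('Dave',)]

Reason: Both filter salary > 60000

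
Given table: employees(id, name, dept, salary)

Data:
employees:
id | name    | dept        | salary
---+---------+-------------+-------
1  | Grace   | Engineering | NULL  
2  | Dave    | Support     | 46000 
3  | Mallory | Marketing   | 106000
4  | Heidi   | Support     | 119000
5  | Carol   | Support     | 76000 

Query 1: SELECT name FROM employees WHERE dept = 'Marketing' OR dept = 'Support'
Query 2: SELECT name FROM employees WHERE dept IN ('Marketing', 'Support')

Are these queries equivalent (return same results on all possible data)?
Yes, equivalent

Both queries return: [('Carol',), ('Dave',), ('Heidi',), ('Mallory',)]

Reason: OR vs IN are equivalent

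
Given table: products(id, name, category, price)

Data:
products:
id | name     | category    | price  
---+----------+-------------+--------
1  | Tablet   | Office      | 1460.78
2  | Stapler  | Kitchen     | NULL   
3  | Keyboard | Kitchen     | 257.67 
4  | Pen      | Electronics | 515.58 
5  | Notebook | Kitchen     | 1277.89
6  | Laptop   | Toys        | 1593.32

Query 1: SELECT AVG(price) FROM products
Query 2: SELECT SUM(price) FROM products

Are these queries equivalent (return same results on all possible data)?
No, not equivalent

Query 1 returns: [(1021.048,)]
Query 2 returns: [(5105.24,)]

Reason: AVG vs SUM give different aggregate values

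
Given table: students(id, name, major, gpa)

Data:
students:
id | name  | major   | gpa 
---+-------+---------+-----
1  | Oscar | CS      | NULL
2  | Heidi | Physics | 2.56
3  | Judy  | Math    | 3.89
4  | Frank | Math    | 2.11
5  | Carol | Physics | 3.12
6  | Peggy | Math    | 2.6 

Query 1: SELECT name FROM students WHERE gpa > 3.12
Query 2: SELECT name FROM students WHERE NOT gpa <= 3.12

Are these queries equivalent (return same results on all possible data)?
Yes, equivalent

Both queries return: [('Judy',)]

Reason: Both filter gpa > 3.12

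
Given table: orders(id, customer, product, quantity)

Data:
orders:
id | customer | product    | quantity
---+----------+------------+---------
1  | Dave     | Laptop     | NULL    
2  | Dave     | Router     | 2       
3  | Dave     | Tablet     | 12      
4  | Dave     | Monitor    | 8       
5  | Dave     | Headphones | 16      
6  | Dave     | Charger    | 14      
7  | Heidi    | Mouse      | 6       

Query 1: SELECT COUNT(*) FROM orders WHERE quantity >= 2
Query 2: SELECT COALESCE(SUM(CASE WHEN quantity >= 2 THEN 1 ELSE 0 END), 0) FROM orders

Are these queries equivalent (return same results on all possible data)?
Yes, equivalent

Both queries return: [(6,)]

Reason: COUNT with WHERE vs conditional SUM (COALESCE handles empty-table NULL)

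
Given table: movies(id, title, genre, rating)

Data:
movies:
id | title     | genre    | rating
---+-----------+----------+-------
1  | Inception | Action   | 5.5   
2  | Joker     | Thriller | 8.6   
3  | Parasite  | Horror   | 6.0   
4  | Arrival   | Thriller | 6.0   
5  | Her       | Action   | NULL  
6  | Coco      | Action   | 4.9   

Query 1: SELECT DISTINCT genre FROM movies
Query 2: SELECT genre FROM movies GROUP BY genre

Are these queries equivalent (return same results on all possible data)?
Yes, equivalent

Both queries return: [('Action',), ('Horror',), ('Thriller',)]

Reason: Both get unique genres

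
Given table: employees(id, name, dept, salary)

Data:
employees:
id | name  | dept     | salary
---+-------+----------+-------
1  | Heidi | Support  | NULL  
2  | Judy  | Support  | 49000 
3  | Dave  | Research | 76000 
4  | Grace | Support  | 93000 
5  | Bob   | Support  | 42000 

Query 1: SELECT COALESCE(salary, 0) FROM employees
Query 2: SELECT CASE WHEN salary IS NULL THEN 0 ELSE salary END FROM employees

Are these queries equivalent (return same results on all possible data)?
Yes, equivalent

Both queries return: [(0,), (42000,), (49000,), (76000,), (93000,)]

Reason: COALESCE vs CASE for NULL handling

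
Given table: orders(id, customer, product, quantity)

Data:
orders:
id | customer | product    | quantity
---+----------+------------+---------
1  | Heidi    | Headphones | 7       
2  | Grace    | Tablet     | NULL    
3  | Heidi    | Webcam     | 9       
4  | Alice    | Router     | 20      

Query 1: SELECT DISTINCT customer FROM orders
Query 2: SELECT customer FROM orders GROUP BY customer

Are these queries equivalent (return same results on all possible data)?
Yes, equivalent

Both queries return: [('Alice',), ('Grace',), ('Heidi',)]

Reason: Both get unique customers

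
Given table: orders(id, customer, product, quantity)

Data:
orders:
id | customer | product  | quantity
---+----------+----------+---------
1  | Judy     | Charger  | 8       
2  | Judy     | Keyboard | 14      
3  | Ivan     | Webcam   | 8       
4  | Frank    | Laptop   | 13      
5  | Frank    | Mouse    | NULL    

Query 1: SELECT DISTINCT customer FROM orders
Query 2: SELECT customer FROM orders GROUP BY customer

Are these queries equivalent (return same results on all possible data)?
Yes, equivalent

Both queries return: [('Frank',), ('Ivan',), ('Judy',)]

Reason: Both get unique customers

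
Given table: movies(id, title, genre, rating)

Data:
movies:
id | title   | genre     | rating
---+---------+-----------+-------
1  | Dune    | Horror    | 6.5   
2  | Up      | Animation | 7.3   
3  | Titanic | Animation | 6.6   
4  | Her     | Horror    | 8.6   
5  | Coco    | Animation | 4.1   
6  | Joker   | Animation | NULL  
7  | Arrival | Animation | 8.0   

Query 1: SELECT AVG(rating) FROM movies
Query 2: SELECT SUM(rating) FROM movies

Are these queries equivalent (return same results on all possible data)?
No, not equivalent

Query 1 returns: [(6.8500000000000005,)]
Query 2 returns: [(41.1,)]

Reason: AVG vs SUM give different aggregate values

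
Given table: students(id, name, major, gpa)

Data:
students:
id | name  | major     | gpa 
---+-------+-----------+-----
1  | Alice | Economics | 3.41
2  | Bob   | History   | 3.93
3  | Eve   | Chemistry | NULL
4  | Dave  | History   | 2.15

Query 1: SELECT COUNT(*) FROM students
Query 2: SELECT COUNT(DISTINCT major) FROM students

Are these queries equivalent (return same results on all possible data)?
No, not equivalent

Query 1 returns: [(4,)]
Query 2 returns: [(3,)]

Reason: COUNT(*) counts rows, COUNT(DISTINCT major) counts unique majors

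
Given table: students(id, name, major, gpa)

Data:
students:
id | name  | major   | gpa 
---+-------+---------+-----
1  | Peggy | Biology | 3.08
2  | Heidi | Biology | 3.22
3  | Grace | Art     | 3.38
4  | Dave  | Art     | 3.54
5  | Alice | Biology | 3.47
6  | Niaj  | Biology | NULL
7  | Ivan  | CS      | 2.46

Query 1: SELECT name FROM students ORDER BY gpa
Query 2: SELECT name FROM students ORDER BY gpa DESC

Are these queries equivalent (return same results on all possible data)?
No, not equivalent

Query 1 returns: [('Niaj',), ('Ivan',), ('Peggy',), ('Heidi',), ('Grace',), ('Alice',), ('Dave',)]
Query 2 returns: [('Dave',), ('Alice',), ('Grace',), ('Heidi',), ('Peggy',), ('Ivan',), ('Niaj',)]

Reason: ASC vs DESC gives opposite ordering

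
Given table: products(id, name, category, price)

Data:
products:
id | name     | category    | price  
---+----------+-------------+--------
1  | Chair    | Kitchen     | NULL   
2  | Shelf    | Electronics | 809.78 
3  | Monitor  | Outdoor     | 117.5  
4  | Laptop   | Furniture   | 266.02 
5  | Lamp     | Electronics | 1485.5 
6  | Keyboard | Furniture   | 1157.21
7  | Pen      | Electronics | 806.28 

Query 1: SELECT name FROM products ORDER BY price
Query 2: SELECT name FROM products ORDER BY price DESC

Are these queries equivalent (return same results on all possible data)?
No, not equivalent

Query 1 returns: [('Chair',), ('Monitor',), ('Laptop',), ('Pen',), ('Shelf',), ('Keyboard',), ('Lamp',)]
Query 2 returns: [('Lamp',), ('Keyboard',), ('Shelf',), ('Pen',), ('Laptop',), ('Monitor',), ('Chair',)]

Reason: ASC vs DESC gives opposite ordering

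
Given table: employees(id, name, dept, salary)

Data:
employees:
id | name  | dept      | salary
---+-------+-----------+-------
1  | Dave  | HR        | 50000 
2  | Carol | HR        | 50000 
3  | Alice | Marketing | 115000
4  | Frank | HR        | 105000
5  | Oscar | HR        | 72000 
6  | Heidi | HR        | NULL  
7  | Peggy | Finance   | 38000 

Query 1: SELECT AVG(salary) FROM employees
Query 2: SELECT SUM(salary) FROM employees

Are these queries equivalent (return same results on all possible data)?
No, not equivalent

Query 1 returns: [(71666.66666666667,)]
Query 2 returns: [(430000,)]

Reason: AVG vs SUM give different aggregate values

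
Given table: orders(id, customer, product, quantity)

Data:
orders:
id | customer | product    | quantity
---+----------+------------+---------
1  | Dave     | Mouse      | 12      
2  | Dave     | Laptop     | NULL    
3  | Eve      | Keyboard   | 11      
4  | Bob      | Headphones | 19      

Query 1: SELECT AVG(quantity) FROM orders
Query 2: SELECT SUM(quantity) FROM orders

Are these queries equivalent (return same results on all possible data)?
No, not equivalent

Query 1 returns: [(14.0,)]
Query 2 returns: [(42,)]

Reason: AVG vs SUM give different aggregate values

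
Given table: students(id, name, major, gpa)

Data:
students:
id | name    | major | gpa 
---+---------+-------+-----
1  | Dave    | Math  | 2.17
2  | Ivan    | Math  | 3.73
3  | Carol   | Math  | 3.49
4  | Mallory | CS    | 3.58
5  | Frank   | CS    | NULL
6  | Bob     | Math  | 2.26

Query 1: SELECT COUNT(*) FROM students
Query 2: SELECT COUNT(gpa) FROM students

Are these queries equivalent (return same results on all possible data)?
No, not equivalent

Query 1 returns: [(6,)]
Query 2 returns: [(5,)]

Reason: COUNT(*) includes NULLs, COUNT(column) excludes them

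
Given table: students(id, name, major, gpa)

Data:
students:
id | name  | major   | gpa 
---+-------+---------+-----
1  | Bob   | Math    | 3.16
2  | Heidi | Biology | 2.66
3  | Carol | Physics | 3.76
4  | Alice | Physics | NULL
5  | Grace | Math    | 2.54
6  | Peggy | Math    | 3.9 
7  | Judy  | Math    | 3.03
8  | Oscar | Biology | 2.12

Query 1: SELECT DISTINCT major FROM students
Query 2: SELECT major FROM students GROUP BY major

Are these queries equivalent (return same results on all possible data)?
Yes, equivalent

Both queries return: [('Biology',), ('Math',), ('Physics',)]

Reason: Both get unique majors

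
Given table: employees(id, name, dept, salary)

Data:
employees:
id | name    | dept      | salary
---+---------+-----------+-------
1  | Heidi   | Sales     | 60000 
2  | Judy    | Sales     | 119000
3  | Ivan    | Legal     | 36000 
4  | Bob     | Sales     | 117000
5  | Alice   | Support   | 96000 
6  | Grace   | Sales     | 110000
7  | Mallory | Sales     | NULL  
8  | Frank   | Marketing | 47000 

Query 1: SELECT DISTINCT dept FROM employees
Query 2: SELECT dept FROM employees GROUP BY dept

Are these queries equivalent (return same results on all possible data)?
Yes, equivalent

Both queries return: [('Legal',), ('Marketing',), ('Sales',), ('Support',)]

Reason: Both get unique depts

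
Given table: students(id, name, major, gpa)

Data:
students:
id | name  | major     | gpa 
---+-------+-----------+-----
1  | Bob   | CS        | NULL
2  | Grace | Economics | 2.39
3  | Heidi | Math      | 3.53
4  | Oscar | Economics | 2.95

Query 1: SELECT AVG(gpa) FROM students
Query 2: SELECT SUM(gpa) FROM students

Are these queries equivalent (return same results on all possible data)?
No, not equivalent

Query 1 returns: [(2.956666666666667,)]
Query 2 returns: [(8.870000000000001,)]

Reason: AVG vs SUM give different aggregate values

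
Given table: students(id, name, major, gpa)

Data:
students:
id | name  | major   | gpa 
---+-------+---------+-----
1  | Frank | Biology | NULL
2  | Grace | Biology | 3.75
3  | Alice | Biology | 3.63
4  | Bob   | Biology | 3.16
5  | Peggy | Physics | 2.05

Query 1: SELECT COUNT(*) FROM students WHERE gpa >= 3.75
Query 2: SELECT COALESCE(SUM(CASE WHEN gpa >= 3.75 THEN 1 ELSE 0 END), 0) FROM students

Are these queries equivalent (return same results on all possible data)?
Yes, equivalent

Both queries return: [(1,)]

Reason: COUNT with WHERE vs conditional SUM (COALESCE handles empty-table NULL)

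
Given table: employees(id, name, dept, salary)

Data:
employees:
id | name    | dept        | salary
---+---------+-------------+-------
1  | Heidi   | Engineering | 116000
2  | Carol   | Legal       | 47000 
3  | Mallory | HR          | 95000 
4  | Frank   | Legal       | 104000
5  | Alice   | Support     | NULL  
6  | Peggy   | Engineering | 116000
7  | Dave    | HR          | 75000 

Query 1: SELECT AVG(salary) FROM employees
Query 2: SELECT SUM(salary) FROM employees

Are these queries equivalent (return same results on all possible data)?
No, not equivalent

Query 1 returns: [(92166.66666666667,)]
Query 2 returns: [(553000,)]

Reason: AVG vs SUM give different aggregate values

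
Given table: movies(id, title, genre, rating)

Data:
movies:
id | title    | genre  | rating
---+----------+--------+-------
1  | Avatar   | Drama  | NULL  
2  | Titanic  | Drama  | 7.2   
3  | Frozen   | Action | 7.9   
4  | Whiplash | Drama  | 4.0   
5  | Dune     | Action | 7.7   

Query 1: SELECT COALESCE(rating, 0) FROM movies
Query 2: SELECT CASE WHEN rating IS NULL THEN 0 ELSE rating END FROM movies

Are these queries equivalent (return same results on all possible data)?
Yes, equivalent

Both queries return: [(0,), (4.0,), (7.2,), (7.7,), (7.9,)]

Reason: COALESCE vs CASE for NULL handling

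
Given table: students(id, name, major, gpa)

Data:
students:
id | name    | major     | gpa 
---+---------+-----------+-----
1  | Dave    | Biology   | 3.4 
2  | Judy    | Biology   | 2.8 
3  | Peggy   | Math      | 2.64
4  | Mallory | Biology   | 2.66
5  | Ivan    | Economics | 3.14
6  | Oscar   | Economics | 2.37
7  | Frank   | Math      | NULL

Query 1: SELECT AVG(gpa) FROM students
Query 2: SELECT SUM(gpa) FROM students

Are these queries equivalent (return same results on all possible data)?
No, not equivalent

Query 1 returns: [(2.8350000000000004,)]
Query 2 returns: [(17.01,)]

Reason: AVG vs SUM give different aggregate values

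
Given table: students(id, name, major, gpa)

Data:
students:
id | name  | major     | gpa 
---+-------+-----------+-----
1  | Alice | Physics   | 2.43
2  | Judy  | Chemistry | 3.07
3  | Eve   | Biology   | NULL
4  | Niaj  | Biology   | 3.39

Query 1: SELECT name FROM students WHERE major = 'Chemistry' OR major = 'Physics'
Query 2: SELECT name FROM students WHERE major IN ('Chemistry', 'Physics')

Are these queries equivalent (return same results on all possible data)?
Yes, equivalent

Both queries return: [('Alice',), ('Judy',)]

Reason: OR vs IN are equivalent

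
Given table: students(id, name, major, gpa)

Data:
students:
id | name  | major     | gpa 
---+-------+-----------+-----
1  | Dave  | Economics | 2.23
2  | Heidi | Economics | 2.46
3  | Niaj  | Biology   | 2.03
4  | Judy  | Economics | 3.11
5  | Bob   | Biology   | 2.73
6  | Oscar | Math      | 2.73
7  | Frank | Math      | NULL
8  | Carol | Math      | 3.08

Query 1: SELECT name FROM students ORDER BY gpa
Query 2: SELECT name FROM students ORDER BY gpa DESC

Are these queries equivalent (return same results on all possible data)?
No, not equivalent

Query 1 returns: [('Frank',), ('Niaj',), ('Dave',), ('Heidi',), ('Bob',), ('Oscar',), ('Carol',), ('Judy',)]
Query 2 returns: [('Judy',), ('Carol',), ('Bob',), ('Oscar',), ('Heidi',), ('Dave',), ('Niaj',), ('Frank',)]

Reason: ASC vs DESC gives opposite ordering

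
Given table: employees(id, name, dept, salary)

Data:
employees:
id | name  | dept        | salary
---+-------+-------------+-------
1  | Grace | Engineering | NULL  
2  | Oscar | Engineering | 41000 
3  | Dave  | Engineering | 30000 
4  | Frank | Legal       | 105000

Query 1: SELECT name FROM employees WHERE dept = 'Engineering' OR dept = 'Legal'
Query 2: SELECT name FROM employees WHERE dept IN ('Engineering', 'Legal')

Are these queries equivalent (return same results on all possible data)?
Yes, equivalent

Both queries return: [('Dave',), ('Frank',), ('Grace',), ('Oscar',)]

Reason: OR vs IN are equivalent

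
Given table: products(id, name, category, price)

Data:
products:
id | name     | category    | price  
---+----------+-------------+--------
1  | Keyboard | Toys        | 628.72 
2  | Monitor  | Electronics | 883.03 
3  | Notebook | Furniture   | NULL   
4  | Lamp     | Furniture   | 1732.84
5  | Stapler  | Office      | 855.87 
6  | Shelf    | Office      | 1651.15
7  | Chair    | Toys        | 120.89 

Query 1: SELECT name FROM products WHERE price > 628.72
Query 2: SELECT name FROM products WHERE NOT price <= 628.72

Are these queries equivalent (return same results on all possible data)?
Yes, equivalent

Both queries return: [('Lamp',), ('Monitor',), ('Shelf',), ('Stapler',)]

Reason: Both filter price > 628.72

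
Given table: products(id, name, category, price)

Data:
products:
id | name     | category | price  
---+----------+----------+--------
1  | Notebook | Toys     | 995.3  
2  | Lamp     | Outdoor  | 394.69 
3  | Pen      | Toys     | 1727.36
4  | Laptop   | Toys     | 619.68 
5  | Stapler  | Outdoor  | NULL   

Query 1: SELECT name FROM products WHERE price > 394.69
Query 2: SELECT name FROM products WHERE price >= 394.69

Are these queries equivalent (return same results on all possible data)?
No, not equivalent

Query 1 returns: [('Notebook',), ('Pen',), ('Laptop',)]
Query 2 returns: [('Notebook',), ('Lamp',), ('Pen',), ('Laptop',)]

Reason: > vs >= gives different results when price = 394.69 exists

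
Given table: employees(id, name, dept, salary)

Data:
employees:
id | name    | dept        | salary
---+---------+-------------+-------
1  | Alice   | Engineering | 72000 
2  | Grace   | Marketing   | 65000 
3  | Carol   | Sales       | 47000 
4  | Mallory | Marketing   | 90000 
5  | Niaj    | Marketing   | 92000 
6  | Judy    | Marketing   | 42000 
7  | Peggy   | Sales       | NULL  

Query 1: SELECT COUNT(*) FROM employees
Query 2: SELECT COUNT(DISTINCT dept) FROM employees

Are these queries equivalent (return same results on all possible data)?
No, not equivalent

Query 1 returns: [(7,)]
Query 2 returns: [(3,)]

Reason: COUNT(*) counts rows, COUNT(DISTINCT dept) counts unique depts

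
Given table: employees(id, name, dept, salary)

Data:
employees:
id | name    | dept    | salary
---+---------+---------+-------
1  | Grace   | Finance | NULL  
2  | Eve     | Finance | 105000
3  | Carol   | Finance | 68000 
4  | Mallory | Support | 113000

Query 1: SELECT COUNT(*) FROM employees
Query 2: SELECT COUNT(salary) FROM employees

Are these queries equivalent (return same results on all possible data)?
No, not equivalent

Query 1 returns: [(4,)]
Query 2 returns: [(3,)]

Reason: COUNT(*) includes NULLs, COUNT(column) excludes them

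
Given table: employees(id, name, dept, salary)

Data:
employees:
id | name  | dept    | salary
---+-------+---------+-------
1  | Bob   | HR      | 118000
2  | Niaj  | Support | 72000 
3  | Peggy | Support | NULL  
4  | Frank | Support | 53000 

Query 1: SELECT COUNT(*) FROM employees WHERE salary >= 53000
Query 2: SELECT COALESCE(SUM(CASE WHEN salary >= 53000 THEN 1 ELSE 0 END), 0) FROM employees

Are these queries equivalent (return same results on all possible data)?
Yes, equivalent

Both queries return: [(3,)]

Reason: COUNT with WHERE vs conditional SUM (COALESCE handles empty-table NULL)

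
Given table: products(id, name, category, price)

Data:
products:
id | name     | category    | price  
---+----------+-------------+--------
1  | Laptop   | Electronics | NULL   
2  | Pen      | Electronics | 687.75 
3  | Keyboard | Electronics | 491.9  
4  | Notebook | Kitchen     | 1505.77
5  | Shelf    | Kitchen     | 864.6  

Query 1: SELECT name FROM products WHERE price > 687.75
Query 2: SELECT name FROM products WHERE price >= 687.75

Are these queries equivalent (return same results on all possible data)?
No, not equivalent

Query 1 returns: [('Notebook',), ('Shelf',)]
Query 2 returns: [('Pen',), ('Notebook',), ('Shelf',)]

Reason: > vs >= gives different results when price = 687.75 exists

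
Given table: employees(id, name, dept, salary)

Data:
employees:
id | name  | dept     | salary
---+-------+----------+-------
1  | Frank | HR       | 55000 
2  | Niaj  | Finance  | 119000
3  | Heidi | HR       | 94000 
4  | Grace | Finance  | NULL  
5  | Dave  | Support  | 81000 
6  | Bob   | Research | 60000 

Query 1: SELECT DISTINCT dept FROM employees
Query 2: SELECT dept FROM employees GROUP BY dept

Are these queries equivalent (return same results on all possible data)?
Yes, equivalent

Both queries return: [('Finance',), ('HR',), ('Research',), ('Support',)]

Reason: Both get unique depts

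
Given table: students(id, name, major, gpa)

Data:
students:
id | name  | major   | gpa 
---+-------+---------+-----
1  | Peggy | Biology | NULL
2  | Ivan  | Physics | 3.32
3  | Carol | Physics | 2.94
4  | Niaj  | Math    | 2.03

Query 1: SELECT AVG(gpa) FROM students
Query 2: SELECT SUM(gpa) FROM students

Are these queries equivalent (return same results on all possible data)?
No, not equivalent

Query 1 returns: [(2.763333333333333,)]
Query 2 returns: [(8.29,)]

Reason: AVG vs SUM give different aggregate values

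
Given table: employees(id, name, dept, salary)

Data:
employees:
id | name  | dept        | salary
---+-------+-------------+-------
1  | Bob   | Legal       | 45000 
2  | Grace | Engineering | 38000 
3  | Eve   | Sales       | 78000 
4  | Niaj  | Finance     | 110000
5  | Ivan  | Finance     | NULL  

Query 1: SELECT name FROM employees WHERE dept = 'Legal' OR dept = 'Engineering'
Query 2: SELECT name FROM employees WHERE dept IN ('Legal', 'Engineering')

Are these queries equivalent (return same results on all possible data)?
Yes, equivalent

Both queries return: [('Bob',), ('Grace',)]

Reason: OR vs IN are equivalent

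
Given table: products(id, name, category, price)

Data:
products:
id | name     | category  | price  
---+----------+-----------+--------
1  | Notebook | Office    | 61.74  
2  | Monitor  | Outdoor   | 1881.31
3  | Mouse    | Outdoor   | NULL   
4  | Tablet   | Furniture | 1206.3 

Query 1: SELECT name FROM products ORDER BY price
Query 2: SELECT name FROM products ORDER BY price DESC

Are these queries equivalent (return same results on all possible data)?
No, not equivalent

Query 1 returns: [('Mouse',), ('Notebook',), ('Tablet',), ('Monitor',)]
Query 2 returns: [('Monitor',), ('Tablet',), ('Notebook',), ('Mouse',)]

Reason: ASC vs DESC gives opposite ordering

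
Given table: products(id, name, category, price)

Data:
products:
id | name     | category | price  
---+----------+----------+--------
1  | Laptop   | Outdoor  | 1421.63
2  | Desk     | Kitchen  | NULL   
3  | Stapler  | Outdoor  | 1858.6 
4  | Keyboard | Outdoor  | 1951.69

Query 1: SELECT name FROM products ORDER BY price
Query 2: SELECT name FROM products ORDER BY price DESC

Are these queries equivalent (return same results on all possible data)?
No, not equivalent

Query 1 returns: [('Desk',), ('Laptop',), ('Stapler',), ('Keyboard',)]
Query 2 returns: [('Keyboard',), ('Stapler',), ('Laptop',), ('Desk',)]

Reason: ASC vs DESC gives opposite ordering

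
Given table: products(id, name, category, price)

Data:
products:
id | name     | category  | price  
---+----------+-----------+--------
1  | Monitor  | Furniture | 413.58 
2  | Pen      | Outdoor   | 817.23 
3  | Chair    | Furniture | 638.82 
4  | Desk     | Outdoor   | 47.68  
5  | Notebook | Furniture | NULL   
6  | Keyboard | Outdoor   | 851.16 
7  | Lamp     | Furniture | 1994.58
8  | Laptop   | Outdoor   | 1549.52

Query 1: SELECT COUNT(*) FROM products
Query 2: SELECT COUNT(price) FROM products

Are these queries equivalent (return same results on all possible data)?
No, not equivalent

Query 1 returns: [(8,)]
Query 2 returns: [(7,)]

Reason: COUNT(*) includes NULLs, COUNT(column) excludes them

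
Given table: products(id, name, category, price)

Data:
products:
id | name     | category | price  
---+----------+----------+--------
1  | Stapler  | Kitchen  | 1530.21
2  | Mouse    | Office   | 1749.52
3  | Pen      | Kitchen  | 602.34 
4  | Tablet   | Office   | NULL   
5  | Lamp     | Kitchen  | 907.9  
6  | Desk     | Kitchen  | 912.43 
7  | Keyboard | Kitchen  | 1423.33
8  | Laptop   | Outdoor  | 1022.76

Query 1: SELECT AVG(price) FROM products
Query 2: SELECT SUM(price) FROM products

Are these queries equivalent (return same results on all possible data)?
No, not equivalent

Query 1 returns: [(1164.07,)]
Query 2 returns: [(8148.49,)]

Reason: AVG vs SUM give different aggregate values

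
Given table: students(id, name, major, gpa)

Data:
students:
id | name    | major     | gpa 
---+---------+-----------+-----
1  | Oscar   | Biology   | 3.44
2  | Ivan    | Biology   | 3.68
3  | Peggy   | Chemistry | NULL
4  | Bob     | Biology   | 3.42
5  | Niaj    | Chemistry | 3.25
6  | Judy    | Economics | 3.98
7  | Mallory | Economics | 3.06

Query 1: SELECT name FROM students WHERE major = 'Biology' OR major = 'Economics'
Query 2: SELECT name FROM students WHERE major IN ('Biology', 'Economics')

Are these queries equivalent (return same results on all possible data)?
Yes, equivalent

Both queries return: [('Bob',), ('Ivan',), ('Judy',), ('Mallory',), ('Oscar',)]

Reason: OR vs IN are equivalent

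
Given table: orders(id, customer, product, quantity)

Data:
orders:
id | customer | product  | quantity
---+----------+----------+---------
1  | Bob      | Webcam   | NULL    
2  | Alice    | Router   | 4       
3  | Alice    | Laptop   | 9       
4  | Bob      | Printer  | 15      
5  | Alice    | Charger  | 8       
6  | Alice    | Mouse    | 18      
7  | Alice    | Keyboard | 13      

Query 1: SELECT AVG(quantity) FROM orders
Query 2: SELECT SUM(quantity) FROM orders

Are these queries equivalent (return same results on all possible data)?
No, not equivalent

Query 1 returns: [(11.166666666666666,)]
Query 2 returns: [(67,)]

Reason: AVG vs SUM give different aggregate values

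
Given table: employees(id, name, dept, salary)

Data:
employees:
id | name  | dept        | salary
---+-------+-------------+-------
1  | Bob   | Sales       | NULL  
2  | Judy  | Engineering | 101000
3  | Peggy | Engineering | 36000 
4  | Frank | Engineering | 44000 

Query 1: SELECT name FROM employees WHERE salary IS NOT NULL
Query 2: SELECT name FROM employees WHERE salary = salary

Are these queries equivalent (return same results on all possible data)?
Yes, equivalent

Both queries return: [('Frank',), ('Judy',), ('Peggy',)]

Reason: IS NOT NULL vs self-equality (both exclude NULLs)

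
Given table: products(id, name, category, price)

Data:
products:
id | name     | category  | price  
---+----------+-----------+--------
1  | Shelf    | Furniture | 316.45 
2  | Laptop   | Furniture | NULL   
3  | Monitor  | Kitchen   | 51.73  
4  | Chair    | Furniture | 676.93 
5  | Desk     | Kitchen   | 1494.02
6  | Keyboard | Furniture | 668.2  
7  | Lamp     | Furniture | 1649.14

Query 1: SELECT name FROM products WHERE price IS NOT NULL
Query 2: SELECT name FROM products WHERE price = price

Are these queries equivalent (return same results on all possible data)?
Yes, equivalent

Both queries return: [('Chair',), ('Desk',), ('Keyboard',), ('Lamp',), ('Monitor',), ('Shelf',)]

Reason: IS NOT NULL vs self-equality (both exclude NULLs)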